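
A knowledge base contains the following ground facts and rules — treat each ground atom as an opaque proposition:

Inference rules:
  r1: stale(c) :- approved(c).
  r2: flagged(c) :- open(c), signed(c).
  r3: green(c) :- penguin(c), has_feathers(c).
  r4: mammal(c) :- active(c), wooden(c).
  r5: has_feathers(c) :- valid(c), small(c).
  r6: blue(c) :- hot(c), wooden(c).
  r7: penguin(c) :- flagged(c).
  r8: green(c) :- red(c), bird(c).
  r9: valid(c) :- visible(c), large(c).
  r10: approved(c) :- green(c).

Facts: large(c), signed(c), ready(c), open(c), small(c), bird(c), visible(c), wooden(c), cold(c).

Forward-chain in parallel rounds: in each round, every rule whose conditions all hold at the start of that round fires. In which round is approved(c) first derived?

4

Round 1 fires r2, r9, giving flagged(c), valid(c).
Round 2 fires r5, r7, giving has_feathers(c), penguin(c).
Round 3 fires r3, giving green(c).
Round 4 fires r10, giving approved(c).
approved(c) first appears in round 4.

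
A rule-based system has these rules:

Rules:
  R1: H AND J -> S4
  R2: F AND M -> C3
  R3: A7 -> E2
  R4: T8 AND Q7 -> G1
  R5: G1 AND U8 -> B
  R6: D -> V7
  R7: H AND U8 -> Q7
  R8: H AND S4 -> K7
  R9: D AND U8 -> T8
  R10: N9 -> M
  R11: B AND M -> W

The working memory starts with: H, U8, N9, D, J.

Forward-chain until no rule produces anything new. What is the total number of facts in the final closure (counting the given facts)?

14

Round 1 fires R1, R6, R7, R9, R10, giving S4, V7, Q7, T8, M.
Round 2 fires R4, R8, giving G1, K7.
Round 3 fires R5, giving B.
Round 4 fires R11, giving W.
Closure: {B, D, G1, H, J, K7, M, N9, Q7, S4, T8, U8, V7, W} — 14 facts.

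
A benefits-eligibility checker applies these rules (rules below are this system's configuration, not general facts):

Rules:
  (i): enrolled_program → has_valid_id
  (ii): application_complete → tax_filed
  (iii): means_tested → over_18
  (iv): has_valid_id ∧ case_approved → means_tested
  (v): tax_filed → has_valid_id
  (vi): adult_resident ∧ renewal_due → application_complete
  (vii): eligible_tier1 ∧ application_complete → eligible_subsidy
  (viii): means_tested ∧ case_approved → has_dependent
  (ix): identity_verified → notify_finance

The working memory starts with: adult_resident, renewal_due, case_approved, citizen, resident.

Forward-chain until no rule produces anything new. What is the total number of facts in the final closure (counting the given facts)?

Round 1 fires (vi), giving application_complete.
Round 2 fires (ii), giving tax_filed.
Round 3 fires (v), giving has_valid_id.
Round 4 fires (iv), giving means_tested.
Round 5 fires (iii), (viii), giving over_18, has_dependent.
Closure: {adult_resident, application_complete, case_approved, citizen, has_dependent, has_valid_id, means_tested, over_18, renewal_due, resident, tax_filed} — 11 facts.

11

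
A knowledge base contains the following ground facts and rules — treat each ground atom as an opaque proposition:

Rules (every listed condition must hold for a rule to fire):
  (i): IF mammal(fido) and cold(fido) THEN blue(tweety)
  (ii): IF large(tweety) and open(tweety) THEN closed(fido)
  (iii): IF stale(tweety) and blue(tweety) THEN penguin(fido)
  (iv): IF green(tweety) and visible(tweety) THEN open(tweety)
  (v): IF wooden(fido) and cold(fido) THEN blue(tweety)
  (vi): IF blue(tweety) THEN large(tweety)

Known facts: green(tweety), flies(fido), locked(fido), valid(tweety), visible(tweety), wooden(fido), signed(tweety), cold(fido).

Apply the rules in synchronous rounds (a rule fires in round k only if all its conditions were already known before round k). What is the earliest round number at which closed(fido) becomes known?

Round 1 — (iv), (v), derive open(tweety), blue(tweety).
Round 2 — (vi), derive large(tweety).
Round 3 — (ii), derive closed(fido).
closed(fido) first appears in round 3.

3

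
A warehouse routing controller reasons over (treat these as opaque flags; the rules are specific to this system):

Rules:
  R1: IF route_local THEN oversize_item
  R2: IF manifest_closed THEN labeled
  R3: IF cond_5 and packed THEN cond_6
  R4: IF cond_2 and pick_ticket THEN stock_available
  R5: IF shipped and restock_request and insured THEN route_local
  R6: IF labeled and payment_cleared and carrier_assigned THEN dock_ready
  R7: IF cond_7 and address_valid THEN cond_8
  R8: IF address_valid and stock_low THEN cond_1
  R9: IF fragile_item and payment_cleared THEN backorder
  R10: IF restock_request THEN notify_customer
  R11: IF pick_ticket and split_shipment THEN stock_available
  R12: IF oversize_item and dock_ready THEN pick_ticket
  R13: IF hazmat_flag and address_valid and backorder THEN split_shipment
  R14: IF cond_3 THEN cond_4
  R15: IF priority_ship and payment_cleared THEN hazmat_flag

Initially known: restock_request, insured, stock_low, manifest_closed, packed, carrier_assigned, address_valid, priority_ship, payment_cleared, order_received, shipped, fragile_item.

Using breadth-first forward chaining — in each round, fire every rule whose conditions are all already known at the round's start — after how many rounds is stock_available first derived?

4

Round 1: R2 [IF manifest_closed THEN labeled]; R5 [IF shipped and restock_request and insured THEN route_local]; R8 [IF address_valid and stock_low THEN cond_1]; R9 [IF fragile_item and payment_cleared THEN backorder]; R10 [IF restock_request THEN notify_customer]; R15 [IF priority_ship and payment_cleared THEN hazmat_flag]. Adds labeled, route_local, cond_1, backorder, notify_customer, hazmat_flag.
Round 2: R1 [IF route_local THEN oversize_item]; R6 [IF labeled and payment_cleared and carrier_assigned THEN dock_ready]; R13 [IF hazmat_flag and address_valid and backorder THEN split_shipment]. Adds oversize_item, dock_ready, split_shipment.
Round 3: R12 [IF oversize_item and dock_ready THEN pick_ticket]. Adds pick_ticket.
Round 4: R11 [IF pick_ticket and split_shipment THEN stock_available]. Adds stock_available.
stock_available first appears in round 4.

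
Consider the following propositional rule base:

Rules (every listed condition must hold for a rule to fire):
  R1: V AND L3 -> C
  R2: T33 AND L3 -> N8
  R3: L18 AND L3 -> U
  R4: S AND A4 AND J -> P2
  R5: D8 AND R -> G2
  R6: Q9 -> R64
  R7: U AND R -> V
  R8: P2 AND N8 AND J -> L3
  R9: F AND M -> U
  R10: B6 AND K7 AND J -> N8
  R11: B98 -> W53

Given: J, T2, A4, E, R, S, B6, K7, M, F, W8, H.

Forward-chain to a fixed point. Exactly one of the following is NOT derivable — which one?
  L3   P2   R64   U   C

Round 1 — R4, R9, R10, derive P2, U, N8.
Round 2 — R7, R8, derive V, L3.
Round 3 — R1, derive C.
Derived: P2 (round 1), C (round 3), U (round 1), L3 (round 2). R64 never appears in any round.

R64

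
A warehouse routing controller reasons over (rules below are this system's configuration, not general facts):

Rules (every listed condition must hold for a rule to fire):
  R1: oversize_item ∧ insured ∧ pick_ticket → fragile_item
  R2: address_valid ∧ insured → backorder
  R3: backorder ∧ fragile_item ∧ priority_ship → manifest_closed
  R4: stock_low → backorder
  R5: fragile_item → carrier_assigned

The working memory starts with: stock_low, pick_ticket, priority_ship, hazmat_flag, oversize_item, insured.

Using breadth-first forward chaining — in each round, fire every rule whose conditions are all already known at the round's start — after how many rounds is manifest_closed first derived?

Round 1 fires R1, R4, giving fragile_item, backorder.
Round 2 fires R3, R5, giving manifest_closed, carrier_assigned.
manifest_closed first appears in round 2.

2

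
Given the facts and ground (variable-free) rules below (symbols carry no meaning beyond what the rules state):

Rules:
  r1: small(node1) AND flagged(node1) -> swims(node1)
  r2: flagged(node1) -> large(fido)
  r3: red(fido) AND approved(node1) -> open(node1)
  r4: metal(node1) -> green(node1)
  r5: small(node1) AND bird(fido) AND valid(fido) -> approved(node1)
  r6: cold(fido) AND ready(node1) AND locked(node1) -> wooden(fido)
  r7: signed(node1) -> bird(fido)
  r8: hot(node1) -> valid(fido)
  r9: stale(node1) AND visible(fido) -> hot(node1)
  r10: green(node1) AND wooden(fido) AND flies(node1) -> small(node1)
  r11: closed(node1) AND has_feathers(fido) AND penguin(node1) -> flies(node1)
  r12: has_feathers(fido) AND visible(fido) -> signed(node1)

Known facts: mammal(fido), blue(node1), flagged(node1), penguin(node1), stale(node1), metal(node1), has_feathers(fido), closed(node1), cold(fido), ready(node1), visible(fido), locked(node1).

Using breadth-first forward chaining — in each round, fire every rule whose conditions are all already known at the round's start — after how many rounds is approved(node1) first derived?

[1] r2 [flagged(node1) -> large(fido)]; r4 [metal(node1) -> green(node1)]; r6 [cold(fido) AND ready(node1) AND locked(node1) -> wooden(fido)]; r9 [stale(node1) AND visible(fido) -> hot(node1)]; r11 [closed(node1) AND has_feathers(fido) AND penguin(node1) -> flies(node1)]; r12 [has_feathers(fido) AND visible(fido) -> signed(node1)]. ⇒ new: large(fido), green(node1), wooden(fido), hot(node1), flies(node1), signed(node1).
[2] r7 [signed(node1) -> bird(fido)]; r8 [hot(node1) -> valid(fido)]; r10 [green(node1) AND wooden(fido) AND flies(node1) -> small(node1)]. ⇒ new: bird(fido), valid(fido), small(node1).
[3] r1 [small(node1) AND flagged(node1) -> swims(node1)]; r5 [small(node1) AND bird(fido) AND valid(fido) -> approved(node1)]. ⇒ new: swims(node1), approved(node1).
approved(node1) first appears in round 3.

3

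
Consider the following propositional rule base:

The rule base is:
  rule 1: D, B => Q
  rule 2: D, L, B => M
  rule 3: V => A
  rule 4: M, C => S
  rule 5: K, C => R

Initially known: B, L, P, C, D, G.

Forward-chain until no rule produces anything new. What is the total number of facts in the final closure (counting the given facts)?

9

Round 1 fires rule 1, rule 2, giving Q, M.
Round 2 fires rule 4, giving S.
Closure: {B, C, D, G, L, M, P, Q, S} — 9 facts.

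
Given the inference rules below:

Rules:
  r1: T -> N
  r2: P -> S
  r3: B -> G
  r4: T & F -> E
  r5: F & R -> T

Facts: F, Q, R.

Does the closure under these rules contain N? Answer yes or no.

Round 1: r5 [F & R -> T]. New: T.
Round 2: r1 [T -> N]; r4 [T & F -> E]. New: N, E.
N appears in round 2, so it is derivable.

yes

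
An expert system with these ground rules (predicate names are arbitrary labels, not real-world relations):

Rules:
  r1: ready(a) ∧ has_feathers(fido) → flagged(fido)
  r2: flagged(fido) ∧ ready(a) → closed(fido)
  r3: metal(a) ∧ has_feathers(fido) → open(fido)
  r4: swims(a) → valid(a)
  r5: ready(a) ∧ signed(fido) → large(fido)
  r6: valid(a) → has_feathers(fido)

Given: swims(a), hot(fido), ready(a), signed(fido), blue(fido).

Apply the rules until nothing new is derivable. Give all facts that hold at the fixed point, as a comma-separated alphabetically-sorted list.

Round 1 — r4, r5, derive valid(a), large(fido).
Round 2 — r6, derive has_feathers(fido).
Round 3 — r1, derive flagged(fido).
Round 4 — r2, derive closed(fido).

blue(fido), closed(fido), flagged(fido), has_feathers(fido), hot(fido), large(fido), ready(a), signed(fido), swims(a), valid(a)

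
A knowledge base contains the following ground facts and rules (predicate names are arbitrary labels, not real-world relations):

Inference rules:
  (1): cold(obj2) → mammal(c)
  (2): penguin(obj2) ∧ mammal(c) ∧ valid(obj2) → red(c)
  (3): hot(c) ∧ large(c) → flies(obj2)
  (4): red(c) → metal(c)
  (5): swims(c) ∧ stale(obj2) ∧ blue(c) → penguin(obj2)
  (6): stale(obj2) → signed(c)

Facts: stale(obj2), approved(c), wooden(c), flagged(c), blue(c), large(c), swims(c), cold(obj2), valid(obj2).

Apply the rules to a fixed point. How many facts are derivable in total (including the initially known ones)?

Round 1 — (1), (5), (6), derive mammal(c), penguin(obj2), signed(c).
Round 2 — (2), derive red(c).
Round 3 — (4), derive metal(c).
Closure: {approved(c), blue(c), cold(obj2), flagged(c), large(c), mammal(c), metal(c), penguin(obj2), red(c), signed(c), stale(obj2), swims(c), valid(obj2), wooden(c)} — 14 facts.

14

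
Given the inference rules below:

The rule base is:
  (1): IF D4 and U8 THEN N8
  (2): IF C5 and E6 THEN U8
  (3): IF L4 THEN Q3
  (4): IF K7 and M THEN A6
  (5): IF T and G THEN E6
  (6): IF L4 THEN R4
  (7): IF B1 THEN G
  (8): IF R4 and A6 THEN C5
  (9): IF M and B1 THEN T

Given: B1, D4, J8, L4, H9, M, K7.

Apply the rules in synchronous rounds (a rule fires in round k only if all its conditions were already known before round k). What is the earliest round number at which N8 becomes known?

[1] (3) [IF L4 THEN Q3]; (4) [IF K7 and M THEN A6]; (6) [IF L4 THEN R4]; (7) [IF B1 THEN G]; (9) [IF M and B1 THEN T]. ⇒ new: Q3, A6, R4, G, T.
[2] (5) [IF T and G THEN E6]; (8) [IF R4 and A6 THEN C5]. ⇒ new: E6, C5.
[3] (2) [IF C5 and E6 THEN U8]. ⇒ new: U8.
[4] (1) [IF D4 and U8 THEN N8]. ⇒ new: N8.
N8 first appears in round 4.

4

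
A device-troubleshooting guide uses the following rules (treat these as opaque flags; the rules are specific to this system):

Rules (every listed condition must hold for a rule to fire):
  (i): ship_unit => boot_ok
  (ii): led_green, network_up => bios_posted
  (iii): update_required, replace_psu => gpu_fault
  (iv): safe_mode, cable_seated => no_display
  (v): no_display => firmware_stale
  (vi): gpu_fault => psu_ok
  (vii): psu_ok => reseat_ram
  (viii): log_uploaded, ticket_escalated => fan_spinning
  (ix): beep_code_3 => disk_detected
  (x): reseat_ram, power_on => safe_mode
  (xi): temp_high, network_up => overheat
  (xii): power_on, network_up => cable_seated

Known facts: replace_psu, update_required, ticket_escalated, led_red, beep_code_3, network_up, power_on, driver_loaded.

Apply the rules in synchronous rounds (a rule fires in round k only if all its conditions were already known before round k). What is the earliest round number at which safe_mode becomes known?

[1] (iii) [update_required, replace_psu => gpu_fault]; (ix) [beep_code_3 => disk_detected]; (xii) [power_on, network_up => cable_seated]. ⇒ new: gpu_fault, disk_detected, cable_seated.
[2] (vi) [gpu_fault => psu_ok]. ⇒ new: psu_ok.
[3] (vii) [psu_ok => reseat_ram]. ⇒ new: reseat_ram.
[4] (x) [reseat_ram, power_on => safe_mode]. ⇒ new: safe_mode.
safe_mode first appears in round 4.

4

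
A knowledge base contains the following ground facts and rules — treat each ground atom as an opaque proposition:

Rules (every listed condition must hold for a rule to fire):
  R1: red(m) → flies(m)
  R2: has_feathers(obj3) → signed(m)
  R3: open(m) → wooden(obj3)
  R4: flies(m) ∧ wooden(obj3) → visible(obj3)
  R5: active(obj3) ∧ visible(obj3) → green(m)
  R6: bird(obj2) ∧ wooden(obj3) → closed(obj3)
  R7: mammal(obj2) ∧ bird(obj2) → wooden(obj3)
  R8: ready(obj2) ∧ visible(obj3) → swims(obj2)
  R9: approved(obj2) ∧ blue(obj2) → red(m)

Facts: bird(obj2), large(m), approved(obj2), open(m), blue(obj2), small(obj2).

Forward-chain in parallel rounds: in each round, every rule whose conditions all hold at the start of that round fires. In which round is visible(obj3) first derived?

Round 1: R3 [open(m) → wooden(obj3)]; R9 [approved(obj2) ∧ blue(obj2) → red(m)]. Adds wooden(obj3), red(m).
Round 2: R1 [red(m) → flies(m)]; R6 [bird(obj2) ∧ wooden(obj3) → closed(obj3)]. Adds flies(m), closed(obj3).
Round 3: R4 [flies(m) ∧ wooden(obj3) → visible(obj3)]. Adds visible(obj3).
visible(obj3) first appears in round 3.

3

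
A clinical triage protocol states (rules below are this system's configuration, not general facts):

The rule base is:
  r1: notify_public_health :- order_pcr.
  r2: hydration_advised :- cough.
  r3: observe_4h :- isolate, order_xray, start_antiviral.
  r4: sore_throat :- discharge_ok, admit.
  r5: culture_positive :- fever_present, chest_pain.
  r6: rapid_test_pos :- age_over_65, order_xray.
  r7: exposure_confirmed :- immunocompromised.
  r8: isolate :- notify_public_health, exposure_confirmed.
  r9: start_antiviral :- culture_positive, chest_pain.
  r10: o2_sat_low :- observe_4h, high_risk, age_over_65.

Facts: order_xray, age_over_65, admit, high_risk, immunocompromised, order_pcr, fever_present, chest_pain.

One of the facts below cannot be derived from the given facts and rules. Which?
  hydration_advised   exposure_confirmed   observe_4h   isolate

hydration_advised

Round 1 — r1, r5, r6, r7, derive notify_public_health, culture_positive, rapid_test_pos, exposure_confirmed.
Round 2 — r8, r9, derive isolate, start_antiviral.
Round 3 — r3, derive observe_4h.
Round 4 — r10, derive o2_sat_low.
Derived: exposure_confirmed (round 1), observe_4h (round 3), isolate (round 2). hydration_advised never appears in any round.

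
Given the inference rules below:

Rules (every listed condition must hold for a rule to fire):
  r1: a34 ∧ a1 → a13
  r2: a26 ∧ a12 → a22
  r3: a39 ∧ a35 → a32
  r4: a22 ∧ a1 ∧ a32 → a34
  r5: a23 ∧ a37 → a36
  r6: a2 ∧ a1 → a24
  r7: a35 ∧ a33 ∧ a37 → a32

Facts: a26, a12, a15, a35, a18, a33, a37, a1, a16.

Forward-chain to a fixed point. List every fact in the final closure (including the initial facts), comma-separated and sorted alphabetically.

[1] r2 [a26 ∧ a12 → a22]; r7 [a35 ∧ a33 ∧ a37 → a32]. ⇒ new: a22, a32.
[2] r4 [a22 ∧ a1 ∧ a32 → a34]. ⇒ new: a34.
[3] r1 [a34 ∧ a1 → a13]. ⇒ new: a13.

a1, a12, a13, a15, a16, a18, a22, a26, a32, a33, a34, a35, a37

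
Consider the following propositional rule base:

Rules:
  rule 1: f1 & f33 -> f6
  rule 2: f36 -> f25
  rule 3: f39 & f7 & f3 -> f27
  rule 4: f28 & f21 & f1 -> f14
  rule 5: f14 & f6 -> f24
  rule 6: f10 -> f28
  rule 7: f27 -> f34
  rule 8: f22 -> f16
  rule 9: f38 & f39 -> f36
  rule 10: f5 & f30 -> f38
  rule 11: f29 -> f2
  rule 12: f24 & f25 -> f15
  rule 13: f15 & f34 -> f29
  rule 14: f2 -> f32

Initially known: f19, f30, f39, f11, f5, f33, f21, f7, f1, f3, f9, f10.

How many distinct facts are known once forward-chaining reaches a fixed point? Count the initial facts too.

Round 1: rule 1 [f1 & f33 -> f6]; rule 3 [f39 & f7 & f3 -> f27]; rule 6 [f10 -> f28]; rule 10 [f5 & f30 -> f38]. New: f6, f27, f28, f38.
Round 2: rule 4 [f28 & f21 & f1 -> f14]; rule 7 [f27 -> f34]; rule 9 [f38 & f39 -> f36]. New: f14, f34, f36.
Round 3: rule 2 [f36 -> f25]; rule 5 [f14 & f6 -> f24]. New: f25, f24.
Round 4: rule 12 [f24 & f25 -> f15]. New: f15.
Round 5: rule 13 [f15 & f34 -> f29]. New: f29.
Round 6: rule 11 [f29 -> f2]. New: f2.
Round 7: rule 14 [f2 -> f32]. New: f32.
Closure: {f1, f10, f11, f14, f15, f19, f2, f21, f24, f25, f27, f28, f29, f3, f30, f32, f33, f34, f36, f38, f39, f5, f6, f7, f9} — 25 facts.

25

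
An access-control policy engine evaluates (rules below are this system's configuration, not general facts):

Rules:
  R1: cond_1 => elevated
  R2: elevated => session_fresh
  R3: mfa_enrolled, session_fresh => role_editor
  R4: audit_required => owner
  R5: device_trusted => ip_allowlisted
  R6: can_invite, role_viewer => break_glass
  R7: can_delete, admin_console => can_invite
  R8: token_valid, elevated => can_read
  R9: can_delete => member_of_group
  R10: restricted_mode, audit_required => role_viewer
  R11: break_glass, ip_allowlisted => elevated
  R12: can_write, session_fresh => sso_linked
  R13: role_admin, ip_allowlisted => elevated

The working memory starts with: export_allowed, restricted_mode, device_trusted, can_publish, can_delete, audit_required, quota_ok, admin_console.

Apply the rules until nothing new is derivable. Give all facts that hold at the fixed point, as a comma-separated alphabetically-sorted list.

admin_console, audit_required, break_glass, can_delete, can_invite, can_publish, device_trusted, elevated, export_allowed, ip_allowlisted, member_of_group, owner, quota_ok, restricted_mode, role_viewer, session_fresh

[1] R4 [audit_required => owner]; R5 [device_trusted => ip_allowlisted]; R7 [can_delete, admin_console => can_invite]; R9 [can_delete => member_of_group]; R10 [restricted_mode, audit_required => role_viewer]. ⇒ new: owner, ip_allowlisted, can_invite, member_of_group, role_viewer.
[2] R6 [can_invite, role_viewer => break_glass]. ⇒ new: break_glass.
[3] R11 [break_glass, ip_allowlisted => elevated]. ⇒ new: elevated.
[4] R2 [elevated => session_fresh]. ⇒ new: session_fresh.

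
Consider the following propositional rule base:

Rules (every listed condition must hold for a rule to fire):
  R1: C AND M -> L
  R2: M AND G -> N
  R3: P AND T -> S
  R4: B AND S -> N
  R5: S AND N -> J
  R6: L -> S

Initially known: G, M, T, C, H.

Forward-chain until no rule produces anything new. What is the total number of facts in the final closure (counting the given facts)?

Round 1: R1 [C AND M -> L]; R2 [M AND G -> N]. Adds L, N.
Round 2: R6 [L -> S]. Adds S.
Round 3: R5 [S AND N -> J]. Adds J.
Closure: {C, G, H, J, L, M, N, S, T} — 9 facts.

9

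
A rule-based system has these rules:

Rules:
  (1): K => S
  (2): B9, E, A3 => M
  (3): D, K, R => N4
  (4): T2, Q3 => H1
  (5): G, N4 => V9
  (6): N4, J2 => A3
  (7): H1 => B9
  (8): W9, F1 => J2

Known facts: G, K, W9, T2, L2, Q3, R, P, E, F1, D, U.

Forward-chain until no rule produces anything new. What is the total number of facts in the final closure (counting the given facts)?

20

Round 1 fires (1), (3), (4), (8), giving S, N4, H1, J2.
Round 2 fires (5), (6), (7), giving V9, A3, B9.
Round 3 fires (2), giving M.
Closure: {A3, B9, D, E, F1, G, H1, J2, K, L2, M, N4, P, Q3, R, S, T2, U, V9, W9} — 20 facts.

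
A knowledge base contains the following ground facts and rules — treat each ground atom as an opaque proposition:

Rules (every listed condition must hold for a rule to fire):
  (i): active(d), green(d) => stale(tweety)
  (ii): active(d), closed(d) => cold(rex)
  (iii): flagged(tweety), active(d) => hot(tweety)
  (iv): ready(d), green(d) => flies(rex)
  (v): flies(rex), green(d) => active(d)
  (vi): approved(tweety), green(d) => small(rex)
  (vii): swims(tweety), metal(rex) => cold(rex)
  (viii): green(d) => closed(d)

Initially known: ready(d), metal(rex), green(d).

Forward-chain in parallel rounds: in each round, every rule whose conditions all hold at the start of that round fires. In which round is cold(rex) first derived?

3

[1] (iv) [ready(d), green(d) => flies(rex)]; (viii) [green(d) => closed(d)]. ⇒ new: flies(rex), closed(d).
[2] (v) [flies(rex), green(d) => active(d)]. ⇒ new: active(d).
[3] (i) [active(d), green(d) => stale(tweety)]; (ii) [active(d), closed(d) => cold(rex)]. ⇒ new: stale(tweety), cold(rex).
cold(rex) first appears in round 3.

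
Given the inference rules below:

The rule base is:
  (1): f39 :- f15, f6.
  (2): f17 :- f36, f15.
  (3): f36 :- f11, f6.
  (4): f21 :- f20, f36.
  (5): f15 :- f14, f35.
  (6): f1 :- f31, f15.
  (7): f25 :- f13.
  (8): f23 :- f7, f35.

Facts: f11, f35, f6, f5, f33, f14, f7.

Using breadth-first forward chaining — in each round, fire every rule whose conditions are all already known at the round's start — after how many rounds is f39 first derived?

2

Round 1: (3) [f36 :- f11, f6.]; (5) [f15 :- f14, f35.]; (8) [f23 :- f7, f35.]. New: f36, f15, f23.
Round 2: (1) [f39 :- f15, f6.]; (2) [f17 :- f36, f15.]. New: f39, f17.
f39 first appears in round 2.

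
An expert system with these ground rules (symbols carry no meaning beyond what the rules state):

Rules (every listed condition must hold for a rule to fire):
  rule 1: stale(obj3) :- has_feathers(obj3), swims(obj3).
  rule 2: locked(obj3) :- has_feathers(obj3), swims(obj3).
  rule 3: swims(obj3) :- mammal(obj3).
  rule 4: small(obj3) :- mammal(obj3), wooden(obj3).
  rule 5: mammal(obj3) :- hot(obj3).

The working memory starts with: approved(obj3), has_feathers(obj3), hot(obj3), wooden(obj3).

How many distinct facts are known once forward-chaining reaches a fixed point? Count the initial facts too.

9

Round 1: rule 5 [mammal(obj3) :- hot(obj3).]. Adds mammal(obj3).
Round 2: rule 3 [swims(obj3) :- mammal(obj3).]; rule 4 [small(obj3) :- mammal(obj3), wooden(obj3).]. Adds swims(obj3), small(obj3).
Round 3: rule 1 [stale(obj3) :- has_feathers(obj3), swims(obj3).]; rule 2 [locked(obj3) :- has_feathers(obj3), swims(obj3).]. Adds stale(obj3), locked(obj3).
Closure: {approved(obj3), has_feathers(obj3), hot(obj3), locked(obj3), mammal(obj3), small(obj3), stale(obj3), swims(obj3), wooden(obj3)} — 9 facts.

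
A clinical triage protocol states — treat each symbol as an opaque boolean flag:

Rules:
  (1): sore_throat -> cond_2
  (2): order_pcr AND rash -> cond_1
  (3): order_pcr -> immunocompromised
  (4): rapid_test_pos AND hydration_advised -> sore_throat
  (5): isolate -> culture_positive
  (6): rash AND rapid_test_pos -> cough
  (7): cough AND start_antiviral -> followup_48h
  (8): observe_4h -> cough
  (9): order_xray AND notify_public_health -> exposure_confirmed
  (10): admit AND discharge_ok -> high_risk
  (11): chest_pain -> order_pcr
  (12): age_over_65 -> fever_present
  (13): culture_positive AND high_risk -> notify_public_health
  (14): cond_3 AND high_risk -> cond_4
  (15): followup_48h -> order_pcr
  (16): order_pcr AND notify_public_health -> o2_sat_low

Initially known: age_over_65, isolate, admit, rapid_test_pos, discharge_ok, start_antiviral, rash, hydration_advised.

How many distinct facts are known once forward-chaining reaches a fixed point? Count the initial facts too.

Round 1: (4) [rapid_test_pos AND hydration_advised -> sore_throat]; (5) [isolate -> culture_positive]; (6) [rash AND rapid_test_pos -> cough]; (10) [admit AND discharge_ok -> high_risk]; (12) [age_over_65 -> fever_present]. New: sore_throat, culture_positive, cough, high_risk, fever_present.
Round 2: (1) [sore_throat -> cond_2]; (7) [cough AND start_antiviral -> followup_48h]; (13) [culture_positive AND high_risk -> notify_public_health]. New: cond_2, followup_48h, notify_public_health.
Round 3: (15) [followup_48h -> order_pcr]. New: order_pcr.
Round 4: (2) [order_pcr AND rash -> cond_1]; (3) [order_pcr -> immunocompromised]; (16) [order_pcr AND notify_public_health -> o2_sat_low]. New: cond_1, immunocompromised, o2_sat_low.
Closure: {admit, age_over_65, cond_1, cond_2, cough, culture_positive, discharge_ok, fever_present, followup_48h, high_risk, hydration_advised, immunocompromised, isolate, notify_public_health, o2_sat_low, order_pcr, rapid_test_pos, rash, sore_throat, start_antiviral} — 20 facts.

20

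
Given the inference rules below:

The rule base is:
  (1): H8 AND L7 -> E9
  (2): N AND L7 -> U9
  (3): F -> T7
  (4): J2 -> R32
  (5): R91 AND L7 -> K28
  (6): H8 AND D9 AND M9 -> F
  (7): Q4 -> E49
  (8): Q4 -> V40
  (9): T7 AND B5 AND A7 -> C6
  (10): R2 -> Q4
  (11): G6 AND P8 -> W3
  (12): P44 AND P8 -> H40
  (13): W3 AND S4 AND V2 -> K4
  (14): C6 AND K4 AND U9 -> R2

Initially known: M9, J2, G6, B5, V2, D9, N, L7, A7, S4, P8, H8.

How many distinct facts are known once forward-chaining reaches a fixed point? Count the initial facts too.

24

[1] (1) [H8 AND L7 -> E9]; (2) [N AND L7 -> U9]; (4) [J2 -> R32]; (6) [H8 AND D9 AND M9 -> F]; (11) [G6 AND P8 -> W3]. ⇒ new: E9, U9, R32, F, W3.
[2] (3) [F -> T7]; (13) [W3 AND S4 AND V2 -> K4]. ⇒ new: T7, K4.
[3] (9) [T7 AND B5 AND A7 -> C6]. ⇒ new: C6.
[4] (14) [C6 AND K4 AND U9 -> R2]. ⇒ new: R2.
[5] (10) [R2 -> Q4]. ⇒ new: Q4.
[6] (7) [Q4 -> E49]; (8) [Q4 -> V40]. ⇒ new: E49, V40.
Closure: {A7, B5, C6, D9, E49, E9, F, G6, H8, J2, K4, L7, M9, N, P8, Q4, R2, R32, S4, T7, U9, V2, V40, W3} — 24 facts.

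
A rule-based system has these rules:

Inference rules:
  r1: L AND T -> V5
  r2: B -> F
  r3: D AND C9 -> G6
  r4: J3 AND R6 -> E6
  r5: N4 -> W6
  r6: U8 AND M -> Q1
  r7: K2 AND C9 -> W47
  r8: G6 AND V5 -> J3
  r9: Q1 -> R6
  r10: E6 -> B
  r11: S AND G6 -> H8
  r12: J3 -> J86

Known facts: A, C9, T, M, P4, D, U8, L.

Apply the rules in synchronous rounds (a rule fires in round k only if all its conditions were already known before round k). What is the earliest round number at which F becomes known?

5

Round 1: r1 [L AND T -> V5]; r3 [D AND C9 -> G6]; r6 [U8 AND M -> Q1]. New: V5, G6, Q1.
Round 2: r8 [G6 AND V5 -> J3]; r9 [Q1 -> R6]. New: J3, R6.
Round 3: r4 [J3 AND R6 -> E6]; r12 [J3 -> J86]. New: E6, J86.
Round 4: r10 [E6 -> B]. New: B.
Round 5: r2 [B -> F]. New: F.
F first appears in round 5.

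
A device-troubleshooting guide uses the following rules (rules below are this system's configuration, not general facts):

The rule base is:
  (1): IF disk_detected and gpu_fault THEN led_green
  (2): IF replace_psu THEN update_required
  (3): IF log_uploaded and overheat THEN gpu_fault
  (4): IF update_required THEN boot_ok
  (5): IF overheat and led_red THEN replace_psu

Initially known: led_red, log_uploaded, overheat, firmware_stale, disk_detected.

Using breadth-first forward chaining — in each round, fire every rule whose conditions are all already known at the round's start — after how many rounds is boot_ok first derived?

3

Round 1: (3) [IF log_uploaded and overheat THEN gpu_fault]; (5) [IF overheat and led_red THEN replace_psu]. Adds gpu_fault, replace_psu.
Round 2: (1) [IF disk_detected and gpu_fault THEN led_green]; (2) [IF replace_psu THEN update_required]. Adds led_green, update_required.
Round 3: (4) [IF update_required THEN boot_ok]. Adds boot_ok.
boot_ok first appears in round 3.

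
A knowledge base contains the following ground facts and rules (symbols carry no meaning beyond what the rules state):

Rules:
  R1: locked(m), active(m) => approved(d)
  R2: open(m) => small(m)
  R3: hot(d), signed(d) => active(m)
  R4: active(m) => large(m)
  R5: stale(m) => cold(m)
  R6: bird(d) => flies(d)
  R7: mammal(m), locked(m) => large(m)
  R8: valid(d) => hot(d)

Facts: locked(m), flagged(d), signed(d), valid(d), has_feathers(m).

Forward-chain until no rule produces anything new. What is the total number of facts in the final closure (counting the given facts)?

9

Round 1: R8 [valid(d) => hot(d)]. New: hot(d).
Round 2: R3 [hot(d), signed(d) => active(m)]. New: active(m).
Round 3: R1 [locked(m), active(m) => approved(d)]; R4 [active(m) => large(m)]. New: approved(d), large(m).
Closure: {active(m), approved(d), flagged(d), has_feathers(m), hot(d), large(m), locked(m), signed(d), valid(d)} — 9 facts.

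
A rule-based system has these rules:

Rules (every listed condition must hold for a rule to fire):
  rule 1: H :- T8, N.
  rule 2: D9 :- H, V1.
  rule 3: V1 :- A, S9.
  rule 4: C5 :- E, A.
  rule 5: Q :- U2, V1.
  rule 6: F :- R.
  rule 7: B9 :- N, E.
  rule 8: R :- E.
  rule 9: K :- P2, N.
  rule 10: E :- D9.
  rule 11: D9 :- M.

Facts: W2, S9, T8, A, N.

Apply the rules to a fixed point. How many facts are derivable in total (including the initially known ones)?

Round 1: rule 1 [H :- T8, N.]; rule 3 [V1 :- A, S9.]. New: H, V1.
Round 2: rule 2 [D9 :- H, V1.]. New: D9.
Round 3: rule 10 [E :- D9.]. New: E.
Round 4: rule 4 [C5 :- E, A.]; rule 7 [B9 :- N, E.]; rule 8 [R :- E.]. New: C5, B9, R.
Round 5: rule 6 [F :- R.]. New: F.
Closure: {A, B9, C5, D9, E, F, H, N, R, S9, T8, V1, W2} — 13 facts.

13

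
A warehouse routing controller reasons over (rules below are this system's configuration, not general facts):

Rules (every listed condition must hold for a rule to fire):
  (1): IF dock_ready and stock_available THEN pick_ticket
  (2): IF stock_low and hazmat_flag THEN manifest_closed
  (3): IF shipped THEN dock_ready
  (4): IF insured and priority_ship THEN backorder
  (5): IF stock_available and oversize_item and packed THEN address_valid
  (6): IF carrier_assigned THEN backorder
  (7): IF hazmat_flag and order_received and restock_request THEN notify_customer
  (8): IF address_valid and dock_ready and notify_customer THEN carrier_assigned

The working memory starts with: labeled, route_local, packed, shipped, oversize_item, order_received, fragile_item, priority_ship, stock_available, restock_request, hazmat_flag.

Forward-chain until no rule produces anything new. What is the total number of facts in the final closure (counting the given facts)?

[1] (3) [IF shipped THEN dock_ready]; (5) [IF stock_available and oversize_item and packed THEN address_valid]; (7) [IF hazmat_flag and order_received and restock_request THEN notify_customer]. ⇒ new: dock_ready, address_valid, notify_customer.
[2] (1) [IF dock_ready and stock_available THEN pick_ticket]; (8) [IF address_valid and dock_ready and notify_customer THEN carrier_assigned]. ⇒ new: pick_ticket, carrier_assigned.
[3] (6) [IF carrier_assigned THEN backorder]. ⇒ new: backorder.
Closure: {address_valid, backorder, carrier_assigned, dock_ready, fragile_item, hazmat_flag, labeled, notify_customer, order_received, oversize_item, packed, pick_ticket, priority_ship, restock_request, route_local, shipped, stock_available} — 17 facts.

17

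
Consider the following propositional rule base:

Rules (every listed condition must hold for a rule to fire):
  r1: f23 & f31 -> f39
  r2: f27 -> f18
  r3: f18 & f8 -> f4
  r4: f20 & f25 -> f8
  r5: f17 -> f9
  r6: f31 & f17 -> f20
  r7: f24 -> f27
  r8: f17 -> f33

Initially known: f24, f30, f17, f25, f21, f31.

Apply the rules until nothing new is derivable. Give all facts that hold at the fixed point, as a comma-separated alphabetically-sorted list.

[1] r5 [f17 -> f9]; r6 [f31 & f17 -> f20]; r7 [f24 -> f27]; r8 [f17 -> f33]. ⇒ new: f9, f20, f27, f33.
[2] r2 [f27 -> f18]; r4 [f20 & f25 -> f8]. ⇒ new: f18, f8.
[3] r3 [f18 & f8 -> f4]. ⇒ new: f4.

f17, f18, f20, f21, f24, f25, f27, f30, f31, f33, f4, f8, f9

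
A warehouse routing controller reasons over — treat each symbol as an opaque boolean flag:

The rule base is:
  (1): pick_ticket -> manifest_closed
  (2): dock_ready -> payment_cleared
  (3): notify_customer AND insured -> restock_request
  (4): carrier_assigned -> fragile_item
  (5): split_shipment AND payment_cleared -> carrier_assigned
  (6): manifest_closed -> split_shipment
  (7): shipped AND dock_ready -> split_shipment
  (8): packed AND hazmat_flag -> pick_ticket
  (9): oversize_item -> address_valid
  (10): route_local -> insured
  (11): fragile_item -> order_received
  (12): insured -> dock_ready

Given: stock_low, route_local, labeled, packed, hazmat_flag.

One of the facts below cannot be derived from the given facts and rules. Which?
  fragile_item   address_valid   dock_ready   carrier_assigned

address_valid

Round 1: (8) [packed AND hazmat_flag -> pick_ticket]; (10) [route_local -> insured]. Adds pick_ticket, insured.
Round 2: (1) [pick_ticket -> manifest_closed]; (12) [insured -> dock_ready]. Adds manifest_closed, dock_ready.
Round 3: (2) [dock_ready -> payment_cleared]; (6) [manifest_closed -> split_shipment]. Adds payment_cleared, split_shipment.
Round 4: (5) [split_shipment AND payment_cleared -> carrier_assigned]. Adds carrier_assigned.
Round 5: (4) [carrier_assigned -> fragile_item]. Adds fragile_item.
Round 6: (11) [fragile_item -> order_received]. Adds order_received.
Derived: fragile_item (round 5), dock_ready (round 2), carrier_assigned (round 4). address_valid never appears in any round.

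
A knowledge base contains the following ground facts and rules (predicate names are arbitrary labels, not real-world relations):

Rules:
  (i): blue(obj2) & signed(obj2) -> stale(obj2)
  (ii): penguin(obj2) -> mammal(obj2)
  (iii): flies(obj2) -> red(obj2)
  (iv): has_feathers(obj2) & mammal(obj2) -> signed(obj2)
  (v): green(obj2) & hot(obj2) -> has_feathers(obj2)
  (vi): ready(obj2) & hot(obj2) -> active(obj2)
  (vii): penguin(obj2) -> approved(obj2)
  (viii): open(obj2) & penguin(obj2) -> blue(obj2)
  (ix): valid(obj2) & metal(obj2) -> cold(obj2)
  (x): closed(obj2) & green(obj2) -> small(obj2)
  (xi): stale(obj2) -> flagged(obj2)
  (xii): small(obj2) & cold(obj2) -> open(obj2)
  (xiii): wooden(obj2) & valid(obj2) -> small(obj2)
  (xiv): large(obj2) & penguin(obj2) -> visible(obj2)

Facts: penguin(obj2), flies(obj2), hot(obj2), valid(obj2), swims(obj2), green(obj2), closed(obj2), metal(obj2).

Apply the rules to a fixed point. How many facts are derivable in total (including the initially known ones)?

19

Round 1 fires (ii), (iii), (v), (vii), (ix), (x), giving mammal(obj2), red(obj2), has_feathers(obj2), approved(obj2), cold(obj2), small(obj2).
Round 2 fires (iv), (xii), giving signed(obj2), open(obj2).
Round 3 fires (viii), giving blue(obj2).
Round 4 fires (i), giving stale(obj2).
Round 5 fires (xi), giving flagged(obj2).
Closure: {approved(obj2), blue(obj2), closed(obj2), cold(obj2), flagged(obj2), flies(obj2), green(obj2), has_feathers(obj2), hot(obj2), mammal(obj2), metal(obj2), open(obj2), penguin(obj2), red(obj2), signed(obj2), small(obj2), stale(obj2), swims(obj2), valid(obj2)} — 19 facts.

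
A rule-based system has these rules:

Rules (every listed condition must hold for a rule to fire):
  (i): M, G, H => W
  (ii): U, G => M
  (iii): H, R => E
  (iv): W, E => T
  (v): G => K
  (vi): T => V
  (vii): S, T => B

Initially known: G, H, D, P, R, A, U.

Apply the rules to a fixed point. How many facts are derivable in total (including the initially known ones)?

[1] (ii) [U, G => M]; (iii) [H, R => E]; (v) [G => K]. ⇒ new: M, E, K.
[2] (i) [M, G, H => W]. ⇒ new: W.
[3] (iv) [W, E => T]. ⇒ new: T.
[4] (vi) [T => V]. ⇒ new: V.
Closure: {A, D, E, G, H, K, M, P, R, T, U, V, W} — 13 facts.

13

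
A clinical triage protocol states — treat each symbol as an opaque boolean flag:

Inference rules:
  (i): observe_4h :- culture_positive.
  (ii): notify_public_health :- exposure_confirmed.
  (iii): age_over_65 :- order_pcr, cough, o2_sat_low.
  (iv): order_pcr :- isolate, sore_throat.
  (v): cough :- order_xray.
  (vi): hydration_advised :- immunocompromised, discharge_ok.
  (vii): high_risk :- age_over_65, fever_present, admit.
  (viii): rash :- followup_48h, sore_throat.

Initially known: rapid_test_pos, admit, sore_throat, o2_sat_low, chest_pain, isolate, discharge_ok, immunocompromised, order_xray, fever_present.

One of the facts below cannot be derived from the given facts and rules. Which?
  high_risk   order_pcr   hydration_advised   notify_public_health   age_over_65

notify_public_health

Round 1: (iv) [order_pcr :- isolate, sore_throat.]; (v) [cough :- order_xray.]; (vi) [hydration_advised :- immunocompromised, discharge_ok.]. New: order_pcr, cough, hydration_advised.
Round 2: (iii) [age_over_65 :- order_pcr, cough, o2_sat_low.]. New: age_over_65.
Round 3: (vii) [high_risk :- age_over_65, fever_present, admit.]. New: high_risk.
Derived: age_over_65 (round 2), hydration_advised (round 1), order_pcr (round 1), high_risk (round 3). notify_public_health never appears in any round.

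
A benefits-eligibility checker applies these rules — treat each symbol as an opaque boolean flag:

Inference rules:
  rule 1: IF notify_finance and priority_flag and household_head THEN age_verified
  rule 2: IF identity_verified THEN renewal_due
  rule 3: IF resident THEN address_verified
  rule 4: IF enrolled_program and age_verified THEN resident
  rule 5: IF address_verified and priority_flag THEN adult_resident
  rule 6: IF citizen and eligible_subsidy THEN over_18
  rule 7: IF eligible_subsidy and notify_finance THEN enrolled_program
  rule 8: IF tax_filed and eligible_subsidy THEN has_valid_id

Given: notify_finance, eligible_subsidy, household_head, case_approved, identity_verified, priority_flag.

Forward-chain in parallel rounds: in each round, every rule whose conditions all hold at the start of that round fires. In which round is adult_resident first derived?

4

Round 1: rule 1 [IF notify_finance and priority_flag and household_head THEN age_verified]; rule 2 [IF identity_verified THEN renewal_due]; rule 7 [IF eligible_subsidy and notify_finance THEN enrolled_program]. Adds age_verified, renewal_due, enrolled_program.
Round 2: rule 4 [IF enrolled_program and age_verified THEN resident]. Adds resident.
Round 3: rule 3 [IF resident THEN address_verified]. Adds address_verified.
Round 4: rule 5 [IF address_verified and priority_flag THEN adult_resident]. Adds adult_resident.
adult_resident first appears in round 4.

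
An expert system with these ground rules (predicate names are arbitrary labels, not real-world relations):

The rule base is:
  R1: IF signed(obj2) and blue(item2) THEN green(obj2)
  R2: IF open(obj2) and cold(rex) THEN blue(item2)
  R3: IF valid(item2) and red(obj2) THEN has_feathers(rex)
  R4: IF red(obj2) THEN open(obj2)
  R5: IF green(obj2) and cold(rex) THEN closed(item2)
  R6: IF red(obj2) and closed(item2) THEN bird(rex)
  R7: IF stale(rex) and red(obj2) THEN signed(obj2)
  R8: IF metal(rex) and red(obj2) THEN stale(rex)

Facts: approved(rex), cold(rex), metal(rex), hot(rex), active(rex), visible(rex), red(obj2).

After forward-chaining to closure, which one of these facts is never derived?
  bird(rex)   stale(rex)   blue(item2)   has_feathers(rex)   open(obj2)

[1] R4 [IF red(obj2) THEN open(obj2)]; R8 [IF metal(rex) and red(obj2) THEN stale(rex)]. ⇒ new: open(obj2), stale(rex).
[2] R2 [IF open(obj2) and cold(rex) THEN blue(item2)]; R7 [IF stale(rex) and red(obj2) THEN signed(obj2)]. ⇒ new: blue(item2), signed(obj2).
[3] R1 [IF signed(obj2) and blue(item2) THEN green(obj2)]. ⇒ new: green(obj2).
[4] R5 [IF green(obj2) and cold(rex) THEN closed(item2)]. ⇒ new: closed(item2).
[5] R6 [IF red(obj2) and closed(item2) THEN bird(rex)]. ⇒ new: bird(rex).
Derived: bird(rex) (round 5), stale(rex) (round 1), blue(item2) (round 2), open(obj2) (round 1). has_feathers(rex) never appears in any round.

has_feathers(rex)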